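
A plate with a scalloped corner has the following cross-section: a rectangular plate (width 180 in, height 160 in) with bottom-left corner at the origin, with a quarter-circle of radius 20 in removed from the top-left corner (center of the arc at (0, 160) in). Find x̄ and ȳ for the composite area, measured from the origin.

Part | A | x̄ᵢ | ȳᵢ | A·x̄ᵢ | A·ȳᵢ
plate | 28800.00 | 90.00 | 80.00 | 2592000.00 | 2304000.00
removed quarter-circle | -314.16 | 8.49 | 151.51 | -2666.67 | -47598.82
Σ | 28485.84 |  |  | 2589333.33 | 2256401.18
x̄ = 2589333.33 / 28485.84 = 90.90 in
ȳ = 2256401.18 / 28485.84 = 79.21 in

x̄ = 90.90 in, ȳ = 79.21 in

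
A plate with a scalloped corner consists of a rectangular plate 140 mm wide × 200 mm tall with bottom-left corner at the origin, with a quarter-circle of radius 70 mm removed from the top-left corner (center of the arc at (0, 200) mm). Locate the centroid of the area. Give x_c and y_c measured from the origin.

x_c = 76.42 mm, y_c = 88.80 mm

Part | A | x̄ᵢ | ȳᵢ | A·x̄ᵢ | A·ȳᵢ
plate | 28000.00 | 70.00 | 100.00 | 1960000.00 | 2800000.00
removed quarter-circle | -3848.45 | 29.71 | 170.29 | -114333.33 | -655356.87
Σ | 24151.55 |  |  | 1845666.67 | 2144643.13
x_c = 1845666.67 / 24151.55 = 76.42 mm
y_c = 2144643.13 / 24151.55 = 88.80 mm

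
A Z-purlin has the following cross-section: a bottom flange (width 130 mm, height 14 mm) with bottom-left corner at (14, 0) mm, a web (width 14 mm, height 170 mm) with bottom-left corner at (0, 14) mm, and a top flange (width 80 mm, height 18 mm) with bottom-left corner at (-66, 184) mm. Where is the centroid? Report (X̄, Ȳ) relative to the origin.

Part | A | x̄ᵢ | ȳᵢ | A·x̄ᵢ | A·ȳᵢ
bottom flange | 1820.00 | 79.00 | 7.00 | 143780.00 | 12740.00
web | 2380.00 | 7.00 | 99.00 | 16660.00 | 235620.00
top flange | 1440.00 | -26.00 | 193.00 | -37440.00 | 277920.00
Σ | 5640.00 |  |  | 123000.00 | 526280.00
X̄ = 123000.00 / 5640.00 = 21.81 mm
Ȳ = 526280.00 / 5640.00 = 93.31 mm

X̄ = 21.81 mm, Ȳ = 93.31 mm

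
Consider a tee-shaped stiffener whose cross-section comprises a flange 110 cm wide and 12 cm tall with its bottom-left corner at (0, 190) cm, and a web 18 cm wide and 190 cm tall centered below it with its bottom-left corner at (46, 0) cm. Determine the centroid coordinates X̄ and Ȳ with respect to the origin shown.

Part | A | x̄ᵢ | ȳᵢ | A·x̄ᵢ | A·ȳᵢ
web | 3420.00 | 55.00 | 95.00 | 188100.00 | 324900.00
flange | 1320.00 | 55.00 | 196.00 | 72600.00 | 258720.00
Σ | 4740.00 |  |  | 260700.00 | 583620.00
X̄ = 260700.00 / 4740.00 = 55.00 cm
Ȳ = 583620.00 / 4740.00 = 123.13 cm

X̄ = 55.00 cm, Ȳ = 123.13 cm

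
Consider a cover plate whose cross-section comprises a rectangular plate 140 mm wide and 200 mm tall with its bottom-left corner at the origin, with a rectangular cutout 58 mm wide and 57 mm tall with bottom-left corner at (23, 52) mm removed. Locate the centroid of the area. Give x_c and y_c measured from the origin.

plate: A = 140 × 200 = 28000.00, centroid at (70.00, 100.00).
hole: A = −(58 × 57) = -3306.00, centroid at (52.00, 80.50).
ΣA = 24694.00 mm², ΣAx_c = 1788088.00 mm³, ΣAy_c = 2533867.00 mm³.
x_c = 1788088.00/24694.00 = 72.41 mm; y_c = 2533867.00/24694.00 = 102.61 mm.

x_c = 72.41 mm, y_c = 102.61 mm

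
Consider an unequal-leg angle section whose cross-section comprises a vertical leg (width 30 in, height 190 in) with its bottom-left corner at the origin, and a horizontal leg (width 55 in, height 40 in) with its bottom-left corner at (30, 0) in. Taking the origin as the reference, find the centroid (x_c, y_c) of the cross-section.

Part | A | x̄ᵢ | ȳᵢ | A·x̄ᵢ | A·ȳᵢ
vertical leg | 5700.00 | 15.00 | 95.00 | 85500.00 | 541500.00
horizontal leg | 2200.00 | 57.50 | 20.00 | 126500.00 | 44000.00
Σ | 7900.00 |  |  | 212000.00 | 585500.00
x_c = 212000.00 / 7900.00 = 26.84 in
y_c = 585500.00 / 7900.00 = 74.11 in

x_c = 26.84 in, y_c = 74.11 in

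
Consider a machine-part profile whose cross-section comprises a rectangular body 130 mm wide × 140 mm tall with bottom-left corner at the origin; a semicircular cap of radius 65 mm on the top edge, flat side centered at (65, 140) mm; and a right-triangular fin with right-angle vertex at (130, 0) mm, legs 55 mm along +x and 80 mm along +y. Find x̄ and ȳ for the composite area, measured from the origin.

rectangular body: A = 130 × 140 = 18200.00, centroid at (65.00, 70.00).
semicircular top: A = ½π·65² = 6636.61, centroid at (65.00, 167.59).
triangular fin: A = ½·55·80 = 2200.00, centroid at (148.33, 26.67).
ΣA = 27036.61 mm², ΣAx̄ = 1940713.27 mm³, ΣAȳ = 2444876.03 mm³.
x̄ = 1940713.27/27036.61 = 71.78 mm; ȳ = 2444876.03/27036.61 = 90.43 mm.

x̄ = 71.78 mm, ȳ = 90.43 mm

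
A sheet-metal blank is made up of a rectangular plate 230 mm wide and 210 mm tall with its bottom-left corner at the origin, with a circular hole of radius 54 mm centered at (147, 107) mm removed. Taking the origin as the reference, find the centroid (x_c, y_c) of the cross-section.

x_c = 107.51 mm, y_c = 104.53 mm

plate: A = 230 × 210 = 48300.00, centroid at (115.00, 105.00).
hole: A = −π·54² = -9160.88, centroid at (147.00, 107.00).
ΣA = 39139.12 mm², ΣAx_c = 4207850.03 mm³, ΣAy_c = 4091285.39 mm³.
x_c = 4207850.03/39139.12 = 107.51 mm; y_c = 4091285.39/39139.12 = 104.53 mm.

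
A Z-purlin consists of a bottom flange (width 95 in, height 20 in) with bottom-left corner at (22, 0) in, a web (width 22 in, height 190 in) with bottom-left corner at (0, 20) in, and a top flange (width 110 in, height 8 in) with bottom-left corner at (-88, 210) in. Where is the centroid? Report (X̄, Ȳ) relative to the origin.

X̄ = 21.41 in, Ȳ = 98.85 in

Part | A | x̄ᵢ | ȳᵢ | A·x̄ᵢ | A·ȳᵢ
bottom flange | 1900.00 | 69.50 | 10.00 | 132050.00 | 19000.00
web | 4180.00 | 11.00 | 115.00 | 45980.00 | 480700.00
top flange | 880.00 | -33.00 | 214.00 | -29040.00 | 188320.00
Σ | 6960.00 |  |  | 148990.00 | 688020.00
X̄ = 148990.00 / 6960.00 = 21.41 in
Ȳ = 688020.00 / 6960.00 = 98.85 in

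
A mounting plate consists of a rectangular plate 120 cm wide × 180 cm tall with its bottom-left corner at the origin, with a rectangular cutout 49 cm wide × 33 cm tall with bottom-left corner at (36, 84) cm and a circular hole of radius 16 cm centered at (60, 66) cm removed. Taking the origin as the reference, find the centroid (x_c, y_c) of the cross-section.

x_c = 59.96 cm, y_c = 90.12 cm

Part | A | x̄ᵢ | ȳᵢ | A·x̄ᵢ | A·ȳᵢ
plate | 21600.00 | 60.00 | 90.00 | 1296000.00 | 1944000.00
hole 1 | -1617.00 | 60.50 | 100.50 | -97828.50 | -162508.50
hole 2 | -804.25 | 60.00 | 66.00 | -48254.86 | -53080.35
Σ | 19178.75 |  |  | 1149916.64 | 1728411.15
x_c = 1149916.64 / 19178.75 = 59.96 cm
y_c = 1728411.15 / 19178.75 = 90.12 cm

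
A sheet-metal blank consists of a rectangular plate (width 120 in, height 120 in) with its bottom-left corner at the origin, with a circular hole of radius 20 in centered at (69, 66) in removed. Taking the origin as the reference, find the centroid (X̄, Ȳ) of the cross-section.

Part | A | x̄ᵢ | ȳᵢ | A·x̄ᵢ | A·ȳᵢ
plate | 14400.00 | 60.00 | 60.00 | 864000.00 | 864000.00
hole | -1256.64 | 69.00 | 66.00 | -86707.96 | -82938.05
Σ | 13143.36 |  |  | 777292.04 | 781061.95
X̄ = 777292.04 / 13143.36 = 59.14 in
Ȳ = 781061.95 / 13143.36 = 59.43 in

X̄ = 59.14 in, Ȳ = 59.43 in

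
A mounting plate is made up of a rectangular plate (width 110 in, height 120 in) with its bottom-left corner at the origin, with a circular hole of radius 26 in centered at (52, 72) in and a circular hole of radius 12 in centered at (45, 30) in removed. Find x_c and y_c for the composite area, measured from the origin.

x_c = 56.03 in, y_c = 58.88 in

Part | A | x̄ᵢ | ȳᵢ | A·x̄ᵢ | A·ȳᵢ
plate | 13200.00 | 55.00 | 60.00 | 726000.00 | 792000.00
hole 1 | -2123.72 | 52.00 | 72.00 | -110433.26 | -152907.60
hole 2 | -452.39 | 45.00 | 30.00 | -20357.52 | -13571.68
Σ | 10623.89 |  |  | 595209.21 | 625520.72
x_c = 595209.21 / 10623.89 = 56.03 in
y_c = 625520.72 / 10623.89 = 58.88 in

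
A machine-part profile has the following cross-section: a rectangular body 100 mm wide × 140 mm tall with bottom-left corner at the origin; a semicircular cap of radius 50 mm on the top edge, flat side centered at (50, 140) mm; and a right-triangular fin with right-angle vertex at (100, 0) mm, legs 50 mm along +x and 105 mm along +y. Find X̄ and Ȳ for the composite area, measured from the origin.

Part | A | x̄ᵢ | ȳᵢ | A·x̄ᵢ | A·ȳᵢ
rectangular body | 14000.00 | 50.00 | 70.00 | 700000.00 | 980000.00
semicircular top | 3926.99 | 50.00 | 161.22 | 196349.54 | 633112.05
triangular fin | 2625.00 | 116.67 | 35.00 | 306250.00 | 91875.00
Σ | 20551.99 |  |  | 1202599.54 | 1704987.05
X̄ = 1202599.54 / 20551.99 = 58.51 mm
Ȳ = 1704987.05 / 20551.99 = 82.96 mm

X̄ = 58.51 mm, Ȳ = 82.96 mm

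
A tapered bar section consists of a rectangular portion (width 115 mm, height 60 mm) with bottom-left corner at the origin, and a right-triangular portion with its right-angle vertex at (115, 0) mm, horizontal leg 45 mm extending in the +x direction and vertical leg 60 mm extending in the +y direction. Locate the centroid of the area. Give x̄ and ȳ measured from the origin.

rectangular portion: A = 115 × 60 = 6900.00, centroid at (57.50, 30.00).
triangular portion: A = ½·45·60 = 1350.00, centroid at (130.00, 20.00).
ΣA = 8250.00 mm²
ΣAx̄ = (6900.00)(57.50) + (1350.00)(130.00) = 572250.00 mm³
ΣAȳ = (6900.00)(30.00) + (1350.00)(20.00) = 234000.00 mm³
x̄ = 572250.00 / 8250.00 = 69.36 mm
ȳ = 234000.00 / 8250.00 = 28.36 mm

x̄ = 69.36 mm, ȳ = 28.36 mm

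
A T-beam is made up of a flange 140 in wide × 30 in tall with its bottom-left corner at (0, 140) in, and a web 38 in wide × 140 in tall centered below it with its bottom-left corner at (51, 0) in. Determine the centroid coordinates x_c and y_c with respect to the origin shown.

web: A = 38 × 140 = 5320.00, centroid at (70.00, 70.00).
flange: A = 140 × 30 = 4200.00, centroid at (70.00, 155.00).
ΣA = 9520.00 in², ΣAx_c = 666400.00 in³, ΣAy_c = 1023400.00 in³.
x_c = 666400.00/9520.00 = 70.00 in; y_c = 1023400.00/9520.00 = 107.50 in.

x_c = 70.00 in, y_c = 107.50 in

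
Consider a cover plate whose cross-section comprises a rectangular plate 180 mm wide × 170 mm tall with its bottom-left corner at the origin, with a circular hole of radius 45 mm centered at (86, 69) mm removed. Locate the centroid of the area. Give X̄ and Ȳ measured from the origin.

X̄ = 91.05 mm, Ȳ = 89.20 mm

Part | A | x̄ᵢ | ȳᵢ | A·x̄ᵢ | A·ȳᵢ
plate | 30600.00 | 90.00 | 85.00 | 2754000.00 | 2601000.00
hole | -6361.73 | 86.00 | 69.00 | -547108.36 | -438959.03
Σ | 24238.27 |  |  | 2206891.64 | 2162040.97
X̄ = 2206891.64 / 24238.27 = 91.05 mm
Ȳ = 2162040.97 / 24238.27 = 89.20 mm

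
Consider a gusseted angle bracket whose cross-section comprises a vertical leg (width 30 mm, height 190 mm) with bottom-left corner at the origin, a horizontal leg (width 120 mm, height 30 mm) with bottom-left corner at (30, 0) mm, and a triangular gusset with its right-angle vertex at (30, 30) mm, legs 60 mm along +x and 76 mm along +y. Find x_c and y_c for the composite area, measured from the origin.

x_c = 45.21 mm, y_c = 62.32 mm

vertical leg: A = 30 × 190 = 5700.00, centroid at (15.00, 95.00).
horizontal leg: A = 120 × 30 = 3600.00, centroid at (90.00, 15.00).
gusset: A = ½·60·76 = 2280.00, centroid at (50.00, 55.33).
ΣA = 11580.00 mm², ΣAx_c = 523500.00 mm³, ΣAy_c = 721660.00 mm³.
x_c = 523500.00/11580.00 = 45.21 mm; y_c = 721660.00/11580.00 = 62.32 mm.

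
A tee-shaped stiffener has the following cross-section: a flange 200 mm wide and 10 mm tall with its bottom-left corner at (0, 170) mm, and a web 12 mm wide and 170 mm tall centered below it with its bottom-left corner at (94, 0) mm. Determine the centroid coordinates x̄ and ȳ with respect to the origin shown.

x̄ = 100.00 mm, ȳ = 129.55 mm

web: A = 12 × 170 = 2040.00, centroid at (100.00, 85.00).
flange: A = 200 × 10 = 2000.00, centroid at (100.00, 175.00).
ΣA = 4040.00 mm², ΣAx̄ = 404000.00 mm³, ΣAȳ = 523400.00 mm³.
x̄ = 404000.00/4040.00 = 100.00 mm; ȳ = 523400.00/4040.00 = 129.55 mm.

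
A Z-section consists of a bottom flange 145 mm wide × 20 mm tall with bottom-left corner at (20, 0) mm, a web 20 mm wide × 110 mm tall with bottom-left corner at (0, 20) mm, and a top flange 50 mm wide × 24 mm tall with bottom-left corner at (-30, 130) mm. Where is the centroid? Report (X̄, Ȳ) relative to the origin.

X̄ = 45.12 mm, Ȳ = 57.84 mm

bottom flange: A = 145 × 20 = 2900.00, centroid at (92.50, 10.00).
web: A = 20 × 110 = 2200.00, centroid at (10.00, 75.00).
top flange: A = 50 × 24 = 1200.00, centroid at (-5.00, 142.00).
ΣA = 6300.00 mm²
ΣAX̄ = (2900.00)(92.50) + (2200.00)(10.00) + (1200.00)(-5.00) = 284250.00 mm³
ΣAȲ = (2900.00)(10.00) + (2200.00)(75.00) + (1200.00)(142.00) = 364400.00 mm³
X̄ = 284250.00 / 6300.00 = 45.12 mm
Ȳ = 364400.00 / 6300.00 = 57.84 mm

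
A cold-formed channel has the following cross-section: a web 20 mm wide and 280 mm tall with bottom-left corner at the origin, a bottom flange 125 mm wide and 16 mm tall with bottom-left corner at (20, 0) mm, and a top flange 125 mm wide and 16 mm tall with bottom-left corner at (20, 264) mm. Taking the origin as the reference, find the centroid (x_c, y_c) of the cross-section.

Part | A | x̄ᵢ | ȳᵢ | A·x̄ᵢ | A·ȳᵢ
web | 5600.00 | 10.00 | 140.00 | 56000.00 | 784000.00
bottom flange | 2000.00 | 82.50 | 8.00 | 165000.00 | 16000.00
top flange | 2000.00 | 82.50 | 272.00 | 165000.00 | 544000.00
Σ | 9600.00 |  |  | 386000.00 | 1344000.00
x_c = 386000.00 / 9600.00 = 40.21 mm
y_c = 1344000.00 / 9600.00 = 140.00 mm

x_c = 40.21 mm, y_c = 140.00 mm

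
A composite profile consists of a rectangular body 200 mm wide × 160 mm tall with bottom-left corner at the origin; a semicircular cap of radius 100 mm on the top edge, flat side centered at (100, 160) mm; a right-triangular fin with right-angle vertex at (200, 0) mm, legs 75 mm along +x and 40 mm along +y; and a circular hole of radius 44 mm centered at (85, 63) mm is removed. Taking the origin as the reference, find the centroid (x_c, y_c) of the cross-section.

rectangular body: A = 200 × 160 = 32000.00, centroid at (100.00, 80.00).
semicircular top: A = ½π·100² = 15707.96, centroid at (100.00, 202.44).
triangular fin: A = ½·75·40 = 1500.00, centroid at (225.00, 13.33).
hole: A = −π·44² = -6082.12, centroid at (85.00, 63.00).
ΣA = 43125.84 mm², ΣAx_c = 4591315.84 mm³, ΣAy_c = 5376767.02 mm³.
x_c = 4591315.84/43125.84 = 106.46 mm; y_c = 5376767.02/43125.84 = 124.68 mm.

x_c = 106.46 mm, y_c = 124.68 mm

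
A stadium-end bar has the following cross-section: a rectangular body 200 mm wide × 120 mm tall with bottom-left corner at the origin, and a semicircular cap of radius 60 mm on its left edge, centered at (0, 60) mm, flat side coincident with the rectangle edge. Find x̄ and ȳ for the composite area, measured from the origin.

rectangular body: A = 200 × 120 = 24000.00, centroid at (100.00, 60.00).
semicircular end: A = ½π·60² = 5654.87, centroid at (-25.46, 60.00).
ΣA = 29654.87 mm²
ΣAx̄ = (24000.00)(100.00) + (5654.87)(-25.46) = 2256000.00 mm³
ΣAȳ = (24000.00)(60.00) + (5654.87)(60.00) = 1779292.01 mm³
x̄ = 2256000.00 / 29654.87 = 76.08 mm
ȳ = 1779292.01 / 29654.87 = 60.00 mm

x̄ = 76.08 mm, ȳ = 60.00 mm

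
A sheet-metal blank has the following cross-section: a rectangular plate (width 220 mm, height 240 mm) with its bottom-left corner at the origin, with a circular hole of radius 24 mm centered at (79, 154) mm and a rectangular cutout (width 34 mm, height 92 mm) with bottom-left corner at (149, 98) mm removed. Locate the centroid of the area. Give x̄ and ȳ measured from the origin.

x̄ = 107.51 mm, ȳ = 117.15 mm

plate: A = 220 × 240 = 52800.00, centroid at (110.00, 120.00).
hole 1: A = −π·24² = -1809.56, centroid at (79.00, 154.00).
hole 2: A = −(34 × 92) = -3128.00, centroid at (166.00, 144.00).
ΣA = 47862.44 mm²
ΣAx̄ = (52800.00)(110.00) + (-1809.56)(79.00) + (-3128.00)(166.00) = 5145796.97 mm³
ΣAȳ = (52800.00)(120.00) + (-1809.56)(154.00) + (-3128.00)(144.00) = 5606896.17 mm³
x̄ = 5145796.97 / 47862.44 = 107.51 mm
ȳ = 5606896.17 / 47862.44 = 117.15 mm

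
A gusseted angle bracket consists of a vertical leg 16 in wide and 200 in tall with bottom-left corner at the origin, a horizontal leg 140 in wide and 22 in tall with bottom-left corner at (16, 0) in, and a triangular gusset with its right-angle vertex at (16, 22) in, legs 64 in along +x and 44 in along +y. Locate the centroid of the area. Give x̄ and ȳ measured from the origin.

Part | A | x̄ᵢ | ȳᵢ | A·x̄ᵢ | A·ȳᵢ
vertical leg | 3200.00 | 8.00 | 100.00 | 25600.00 | 320000.00
horizontal leg | 3080.00 | 86.00 | 11.00 | 264880.00 | 33880.00
gusset | 1408.00 | 37.33 | 36.67 | 52565.33 | 51626.67
Σ | 7688.00 |  |  | 343045.33 | 405506.67
x̄ = 343045.33 / 7688.00 = 44.62 in
ȳ = 405506.67 / 7688.00 = 52.75 in

x̄ = 44.62 in, ȳ = 52.75 in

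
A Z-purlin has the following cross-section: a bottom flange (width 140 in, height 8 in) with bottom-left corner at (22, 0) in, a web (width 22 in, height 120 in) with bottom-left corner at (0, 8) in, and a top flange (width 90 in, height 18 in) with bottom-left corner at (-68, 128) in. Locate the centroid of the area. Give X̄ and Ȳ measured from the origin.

bottom flange: A = 140 × 8 = 1120.00, centroid at (92.00, 4.00).
web: A = 22 × 120 = 2640.00, centroid at (11.00, 68.00).
top flange: A = 90 × 18 = 1620.00, centroid at (-23.00, 137.00).
ΣA = 5380.00 in²
ΣAX̄ = (1120.00)(92.00) + (2640.00)(11.00) + (1620.00)(-23.00) = 94820.00 in³
ΣAȲ = (1120.00)(4.00) + (2640.00)(68.00) + (1620.00)(137.00) = 405940.00 in³
X̄ = 94820.00 / 5380.00 = 17.62 in
Ȳ = 405940.00 / 5380.00 = 75.45 in

X̄ = 17.62 in, Ȳ = 75.45 in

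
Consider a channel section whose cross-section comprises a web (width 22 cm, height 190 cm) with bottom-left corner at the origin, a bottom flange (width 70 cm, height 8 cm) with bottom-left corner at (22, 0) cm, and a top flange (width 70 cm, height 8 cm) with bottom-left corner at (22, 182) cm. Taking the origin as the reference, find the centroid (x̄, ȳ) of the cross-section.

x̄ = 20.72 cm, ȳ = 95.00 cm

Part | A | x̄ᵢ | ȳᵢ | A·x̄ᵢ | A·ȳᵢ
web | 4180.00 | 11.00 | 95.00 | 45980.00 | 397100.00
bottom flange | 560.00 | 57.00 | 4.00 | 31920.00 | 2240.00
top flange | 560.00 | 57.00 | 186.00 | 31920.00 | 104160.00
Σ | 5300.00 |  |  | 109820.00 | 503500.00
x̄ = 109820.00 / 5300.00 = 20.72 cm
ȳ = 503500.00 / 5300.00 = 95.00 cm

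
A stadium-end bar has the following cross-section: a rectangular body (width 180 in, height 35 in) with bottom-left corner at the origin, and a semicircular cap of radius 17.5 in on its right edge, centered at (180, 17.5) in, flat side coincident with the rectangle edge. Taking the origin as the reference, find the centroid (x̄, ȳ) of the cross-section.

x̄ = 96.91 in, ȳ = 17.50 in

rectangular body: A = 180 × 35 = 6300.00, centroid at (90.00, 17.50).
semicircular end: A = ½π·17.5² = 481.06, centroid at (187.43, 17.50).
ΣA = 6781.06 in²
ΣAx̄ = (6300.00)(90.00) + (481.06)(187.43) = 657163.06 in³
ΣAȳ = (6300.00)(17.50) + (481.06)(17.50) = 118668.49 in³
x̄ = 657163.06 / 6781.06 = 96.91 in
ȳ = 118668.49 / 6781.06 = 17.50 in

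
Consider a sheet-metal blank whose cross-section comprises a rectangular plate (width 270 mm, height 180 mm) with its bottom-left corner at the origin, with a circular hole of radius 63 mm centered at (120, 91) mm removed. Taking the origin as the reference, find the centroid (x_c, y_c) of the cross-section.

x_c = 140.18 mm, y_c = 89.65 mm

plate: A = 270 × 180 = 48600.00, centroid at (135.00, 90.00).
hole: A = −π·63² = -12468.98, centroid at (120.00, 91.00).
ΣA = 36131.02 mm²
ΣAx_c = (48600.00)(135.00) + (-12468.98)(120.00) = 5064722.25 mm³
ΣAy_c = (48600.00)(90.00) + (-12468.98)(91.00) = 3239322.71 mm³
x_c = 5064722.25 / 36131.02 = 140.18 mm
y_c = 3239322.71 / 36131.02 = 89.65 mm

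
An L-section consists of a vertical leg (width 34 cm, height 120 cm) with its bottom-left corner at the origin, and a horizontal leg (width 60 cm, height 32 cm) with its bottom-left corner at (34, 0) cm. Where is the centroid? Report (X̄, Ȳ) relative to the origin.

vertical leg: A = 34 × 120 = 4080.00, centroid at (17.00, 60.00).
horizontal leg: A = 60 × 32 = 1920.00, centroid at (64.00, 16.00).
ΣA = 6000.00 cm²
ΣAX̄ = (4080.00)(17.00) + (1920.00)(64.00) = 192240.00 cm³
ΣAȲ = (4080.00)(60.00) + (1920.00)(16.00) = 275520.00 cm³
X̄ = 192240.00 / 6000.00 = 32.04 cm
Ȳ = 275520.00 / 6000.00 = 45.92 cm

X̄ = 32.04 cm, Ȳ = 45.92 cm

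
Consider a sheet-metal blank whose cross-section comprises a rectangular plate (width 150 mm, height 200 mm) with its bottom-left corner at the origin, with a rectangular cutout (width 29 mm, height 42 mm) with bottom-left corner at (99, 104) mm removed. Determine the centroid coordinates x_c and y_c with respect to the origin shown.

Part | A | x̄ᵢ | ȳᵢ | A·x̄ᵢ | A·ȳᵢ
plate | 30000.00 | 75.00 | 100.00 | 2250000.00 | 3000000.00
hole | -1218.00 | 113.50 | 125.00 | -138243.00 | -152250.00
Σ | 28782.00 |  |  | 2111757.00 | 2847750.00
x_c = 2111757.00 / 28782.00 = 73.37 mm
y_c = 2847750.00 / 28782.00 = 98.94 mm

x_c = 73.37 mm, y_c = 98.94 mm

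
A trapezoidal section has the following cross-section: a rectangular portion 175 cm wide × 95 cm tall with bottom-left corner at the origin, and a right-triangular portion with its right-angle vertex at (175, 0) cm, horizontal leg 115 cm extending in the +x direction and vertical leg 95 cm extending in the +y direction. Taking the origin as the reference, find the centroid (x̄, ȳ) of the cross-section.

rectangular portion: A = 175 × 95 = 16625.00, centroid at (87.50, 47.50).
triangular portion: A = ½·115·95 = 5462.50, centroid at (213.33, 31.67).
ΣA = 22087.50 cm², ΣAx̄ = 2620020.83 cm³, ΣAȳ = 962666.67 cm³.
x̄ = 2620020.83/22087.50 = 118.62 cm; ȳ = 962666.67/22087.50 = 43.58 cm.

x̄ = 118.62 cm, ȳ = 43.58 cm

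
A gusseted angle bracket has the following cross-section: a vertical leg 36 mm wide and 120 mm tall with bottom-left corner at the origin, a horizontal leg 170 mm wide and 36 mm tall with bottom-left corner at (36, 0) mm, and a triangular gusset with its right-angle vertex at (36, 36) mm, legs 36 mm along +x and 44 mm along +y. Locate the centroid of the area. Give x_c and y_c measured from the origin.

vertical leg: A = 36 × 120 = 4320.00, centroid at (18.00, 60.00).
horizontal leg: A = 170 × 36 = 6120.00, centroid at (121.00, 18.00).
gusset: A = ½·36·44 = 792.00, centroid at (48.00, 50.67).
ΣA = 11232.00 mm², ΣAx_c = 856296.00 mm³, ΣAy_c = 409488.00 mm³.
x_c = 856296.00/11232.00 = 76.24 mm; y_c = 409488.00/11232.00 = 36.46 mm.

x_c = 76.24 mm, y_c = 36.46 mm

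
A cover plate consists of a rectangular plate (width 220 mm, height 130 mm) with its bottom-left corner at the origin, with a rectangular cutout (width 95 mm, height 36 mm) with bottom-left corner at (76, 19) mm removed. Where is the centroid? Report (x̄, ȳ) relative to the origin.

Part | A | x̄ᵢ | ȳᵢ | A·x̄ᵢ | A·ȳᵢ
plate | 28600.00 | 110.00 | 65.00 | 3146000.00 | 1859000.00
hole | -3420.00 | 123.50 | 37.00 | -422370.00 | -126540.00
Σ | 25180.00 |  |  | 2723630.00 | 1732460.00
x̄ = 2723630.00 / 25180.00 = 108.17 mm
ȳ = 1732460.00 / 25180.00 = 68.80 mm

x̄ = 108.17 mm, ȳ = 68.80 mm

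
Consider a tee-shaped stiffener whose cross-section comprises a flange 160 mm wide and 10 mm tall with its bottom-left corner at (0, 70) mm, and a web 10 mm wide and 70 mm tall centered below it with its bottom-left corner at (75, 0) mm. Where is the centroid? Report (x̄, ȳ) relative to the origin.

x̄ = 80.00 mm, ȳ = 62.83 mm

web: A = 10 × 70 = 700.00, centroid at (80.00, 35.00).
flange: A = 160 × 10 = 1600.00, centroid at (80.00, 75.00).
ΣA = 2300.00 mm²
ΣAx̄ = (700.00)(80.00) + (1600.00)(80.00) = 184000.00 mm³
ΣAȳ = (700.00)(35.00) + (1600.00)(75.00) = 144500.00 mm³
x̄ = 184000.00 / 2300.00 = 80.00 mm
ȳ = 144500.00 / 2300.00 = 62.83 mm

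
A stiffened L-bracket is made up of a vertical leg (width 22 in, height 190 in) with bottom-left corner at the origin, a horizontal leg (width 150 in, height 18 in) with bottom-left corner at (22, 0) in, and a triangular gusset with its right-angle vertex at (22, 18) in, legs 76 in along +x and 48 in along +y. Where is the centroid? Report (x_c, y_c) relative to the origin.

vertical leg: A = 22 × 190 = 4180.00, centroid at (11.00, 95.00).
horizontal leg: A = 150 × 18 = 2700.00, centroid at (97.00, 9.00).
gusset: A = ½·76·48 = 1824.00, centroid at (47.33, 34.00).
ΣA = 8704.00 in², ΣAx_c = 394216.00 in³, ΣAy_c = 483416.00 in³.
x_c = 394216.00/8704.00 = 45.29 in; y_c = 483416.00/8704.00 = 55.54 in.

x_c = 45.29 in, y_c = 55.54 in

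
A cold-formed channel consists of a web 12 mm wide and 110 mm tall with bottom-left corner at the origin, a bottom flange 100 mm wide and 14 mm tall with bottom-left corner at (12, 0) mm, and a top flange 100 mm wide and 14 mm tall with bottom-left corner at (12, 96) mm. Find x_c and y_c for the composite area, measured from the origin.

web: A = 12 × 110 = 1320.00, centroid at (6.00, 55.00).
bottom flange: A = 100 × 14 = 1400.00, centroid at (62.00, 7.00).
top flange: A = 100 × 14 = 1400.00, centroid at (62.00, 103.00).
ΣA = 4120.00 mm², ΣAx_c = 181520.00 mm³, ΣAy_c = 226600.00 mm³.
x_c = 181520.00/4120.00 = 44.06 mm; y_c = 226600.00/4120.00 = 55.00 mm.

x_c = 44.06 mm, y_c = 55.00 mm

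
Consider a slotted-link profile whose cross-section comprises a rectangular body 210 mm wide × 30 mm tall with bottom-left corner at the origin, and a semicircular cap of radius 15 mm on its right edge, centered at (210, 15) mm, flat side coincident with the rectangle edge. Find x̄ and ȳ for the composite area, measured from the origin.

x̄ = 110.92 mm, ȳ = 15.00 mm

Part | A | x̄ᵢ | ȳᵢ | A·x̄ᵢ | A·ȳᵢ
rectangular body | 6300.00 | 105.00 | 15.00 | 661500.00 | 94500.00
semicircular end | 353.43 | 216.37 | 15.00 | 76470.13 | 5301.44
Σ | 6653.43 |  |  | 737970.13 | 99801.44
x̄ = 737970.13 / 6653.43 = 110.92 mm
ȳ = 99801.44 / 6653.43 = 15.00 mm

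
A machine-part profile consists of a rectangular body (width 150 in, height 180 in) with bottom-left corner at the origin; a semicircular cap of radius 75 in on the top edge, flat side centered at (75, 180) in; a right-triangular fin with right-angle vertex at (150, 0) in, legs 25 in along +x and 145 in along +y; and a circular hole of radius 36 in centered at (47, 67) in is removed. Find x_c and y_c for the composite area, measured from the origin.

rectangular body: A = 150 × 180 = 27000.00, centroid at (75.00, 90.00).
semicircular top: A = ½π·75² = 8835.73, centroid at (75.00, 211.83).
triangular fin: A = ½·25·145 = 1812.50, centroid at (158.33, 48.33).
hole: A = −π·36² = -4071.50, centroid at (47.00, 67.00).
ΣA = 33576.73 in², ΣAx_c = 2783298.18 in³, ΣAy_c = 4116494.67 in³.
x_c = 2783298.18/33576.73 = 82.89 in; y_c = 4116494.67/33576.73 = 122.60 in.

x_c = 82.89 in, y_c = 122.60 in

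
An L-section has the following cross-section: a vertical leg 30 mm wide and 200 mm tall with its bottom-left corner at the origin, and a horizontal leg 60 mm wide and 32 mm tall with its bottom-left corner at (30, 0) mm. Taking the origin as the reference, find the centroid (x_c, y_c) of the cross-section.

vertical leg: A = 30 × 200 = 6000.00, centroid at (15.00, 100.00).
horizontal leg: A = 60 × 32 = 1920.00, centroid at (60.00, 16.00).
ΣA = 7920.00 mm²
ΣAx_c = (6000.00)(15.00) + (1920.00)(60.00) = 205200.00 mm³
ΣAy_c = (6000.00)(100.00) + (1920.00)(16.00) = 630720.00 mm³
x_c = 205200.00 / 7920.00 = 25.91 mm
y_c = 630720.00 / 7920.00 = 79.64 mm

x_c = 25.91 mm, y_c = 79.64 mm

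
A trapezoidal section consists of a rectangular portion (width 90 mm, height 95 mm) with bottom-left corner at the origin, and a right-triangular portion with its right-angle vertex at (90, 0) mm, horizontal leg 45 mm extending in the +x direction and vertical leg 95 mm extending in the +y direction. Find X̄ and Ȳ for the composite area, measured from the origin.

X̄ = 57.00 mm, Ȳ = 44.33 mm

rectangular portion: A = 90 × 95 = 8550.00, centroid at (45.00, 47.50).
triangular portion: A = ½·45·95 = 2137.50, centroid at (105.00, 31.67).
ΣA = 10687.50 mm², ΣAX̄ = 609187.50 mm³, ΣAȲ = 473812.50 mm³.
X̄ = 609187.50/10687.50 = 57.00 mm; Ȳ = 473812.50/10687.50 = 44.33 mm.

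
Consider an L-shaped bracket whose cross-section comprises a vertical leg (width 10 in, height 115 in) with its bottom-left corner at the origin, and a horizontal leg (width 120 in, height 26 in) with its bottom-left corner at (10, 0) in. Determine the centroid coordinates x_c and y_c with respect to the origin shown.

x_c = 52.49 in, y_c = 24.98 in

Part | A | x̄ᵢ | ȳᵢ | A·x̄ᵢ | A·ȳᵢ
vertical leg | 1150.00 | 5.00 | 57.50 | 5750.00 | 66125.00
horizontal leg | 3120.00 | 70.00 | 13.00 | 218400.00 | 40560.00
Σ | 4270.00 |  |  | 224150.00 | 106685.00
x_c = 224150.00 / 4270.00 = 52.49 in
y_c = 106685.00 / 4270.00 = 24.98 in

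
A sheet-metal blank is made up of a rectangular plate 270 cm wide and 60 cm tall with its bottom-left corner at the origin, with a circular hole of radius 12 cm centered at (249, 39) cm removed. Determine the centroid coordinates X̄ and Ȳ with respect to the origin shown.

X̄ = 131.73 cm, Ȳ = 29.74 cm

Part | A | x̄ᵢ | ȳᵢ | A·x̄ᵢ | A·ȳᵢ
plate | 16200.00 | 135.00 | 30.00 | 2187000.00 | 486000.00
hole | -452.39 | 249.00 | 39.00 | -112644.95 | -17643.18
Σ | 15747.61 |  |  | 2074355.05 | 468356.82
X̄ = 2074355.05 / 15747.61 = 131.73 cm
Ȳ = 468356.82 / 15747.61 = 29.74 cm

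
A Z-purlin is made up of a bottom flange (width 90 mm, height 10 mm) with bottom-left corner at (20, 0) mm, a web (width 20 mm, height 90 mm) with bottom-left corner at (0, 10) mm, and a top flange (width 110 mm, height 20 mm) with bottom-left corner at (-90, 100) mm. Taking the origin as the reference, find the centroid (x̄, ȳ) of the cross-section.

bottom flange: A = 90 × 10 = 900.00, centroid at (65.00, 5.00).
web: A = 20 × 90 = 1800.00, centroid at (10.00, 55.00).
top flange: A = 110 × 20 = 2200.00, centroid at (-35.00, 110.00).
ΣA = 4900.00 mm², ΣAx̄ = -500.00 mm³, ΣAȳ = 345500.00 mm³.
x̄ = -500.00/4900.00 = -0.10 mm; ȳ = 345500.00/4900.00 = 70.51 mm.

x̄ = -0.10 mm, ȳ = 70.51 mm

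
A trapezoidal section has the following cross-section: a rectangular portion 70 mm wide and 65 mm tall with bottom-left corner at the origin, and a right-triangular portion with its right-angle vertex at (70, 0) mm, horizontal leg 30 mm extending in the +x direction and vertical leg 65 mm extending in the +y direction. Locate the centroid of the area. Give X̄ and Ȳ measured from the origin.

rectangular portion: A = 70 × 65 = 4550.00, centroid at (35.00, 32.50).
triangular portion: A = ½·30·65 = 975.00, centroid at (80.00, 21.67).
ΣA = 5525.00 mm², ΣAX̄ = 237250.00 mm³, ΣAȲ = 169000.00 mm³.
X̄ = 237250.00/5525.00 = 42.94 mm; Ȳ = 169000.00/5525.00 = 30.59 mm.

X̄ = 42.94 mm, Ȳ = 30.59 mm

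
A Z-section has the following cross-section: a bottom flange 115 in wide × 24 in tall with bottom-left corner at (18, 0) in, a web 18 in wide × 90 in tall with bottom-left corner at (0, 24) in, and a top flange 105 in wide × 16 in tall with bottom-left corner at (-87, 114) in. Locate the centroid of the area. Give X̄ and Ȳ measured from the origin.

bottom flange: A = 115 × 24 = 2760.00, centroid at (75.50, 12.00).
web: A = 18 × 90 = 1620.00, centroid at (9.00, 69.00).
top flange: A = 105 × 16 = 1680.00, centroid at (-34.50, 122.00).
ΣA = 6060.00 in²
ΣAX̄ = (2760.00)(75.50) + (1620.00)(9.00) + (1680.00)(-34.50) = 165000.00 in³
ΣAȲ = (2760.00)(12.00) + (1620.00)(69.00) + (1680.00)(122.00) = 349860.00 in³
X̄ = 165000.00 / 6060.00 = 27.23 in
Ȳ = 349860.00 / 6060.00 = 57.73 in

X̄ = 27.23 in, Ȳ = 57.73 in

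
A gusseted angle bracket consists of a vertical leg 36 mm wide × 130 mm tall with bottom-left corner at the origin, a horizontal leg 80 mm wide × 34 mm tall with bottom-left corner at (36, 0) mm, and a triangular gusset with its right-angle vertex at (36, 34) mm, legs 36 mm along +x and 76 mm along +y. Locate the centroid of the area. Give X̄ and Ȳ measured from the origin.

X̄ = 40.67 mm, Ȳ = 49.23 mm

Part | A | x̄ᵢ | ȳᵢ | A·x̄ᵢ | A·ȳᵢ
vertical leg | 4680.00 | 18.00 | 65.00 | 84240.00 | 304200.00
horizontal leg | 2720.00 | 76.00 | 17.00 | 206720.00 | 46240.00
gusset | 1368.00 | 48.00 | 59.33 | 65664.00 | 81168.00
Σ | 8768.00 |  |  | 356624.00 | 431608.00
X̄ = 356624.00 / 8768.00 = 40.67 mm
Ȳ = 431608.00 / 8768.00 = 49.23 mm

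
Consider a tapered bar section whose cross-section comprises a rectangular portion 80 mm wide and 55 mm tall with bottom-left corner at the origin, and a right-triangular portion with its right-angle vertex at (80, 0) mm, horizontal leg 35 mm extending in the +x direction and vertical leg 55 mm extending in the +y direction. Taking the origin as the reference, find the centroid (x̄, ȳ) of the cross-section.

x̄ = 49.27 mm, ȳ = 25.85 mm

Part | A | x̄ᵢ | ȳᵢ | A·x̄ᵢ | A·ȳᵢ
rectangular portion | 4400.00 | 40.00 | 27.50 | 176000.00 | 121000.00
triangular portion | 962.50 | 91.67 | 18.33 | 88229.17 | 17645.83
Σ | 5362.50 |  |  | 264229.17 | 138645.83
x̄ = 264229.17 / 5362.50 = 49.27 mm
ȳ = 138645.83 / 5362.50 = 25.85 mm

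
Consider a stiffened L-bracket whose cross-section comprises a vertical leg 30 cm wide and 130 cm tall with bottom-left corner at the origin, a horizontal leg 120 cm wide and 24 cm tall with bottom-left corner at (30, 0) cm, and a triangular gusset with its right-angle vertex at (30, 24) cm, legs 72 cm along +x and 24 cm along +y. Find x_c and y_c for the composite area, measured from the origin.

vertical leg: A = 30 × 130 = 3900.00, centroid at (15.00, 65.00).
horizontal leg: A = 120 × 24 = 2880.00, centroid at (90.00, 12.00).
gusset: A = ½·72·24 = 864.00, centroid at (54.00, 32.00).
ΣA = 7644.00 cm²
ΣAx_c = (3900.00)(15.00) + (2880.00)(90.00) + (864.00)(54.00) = 364356.00 cm³
ΣAy_c = (3900.00)(65.00) + (2880.00)(12.00) + (864.00)(32.00) = 315708.00 cm³
x_c = 364356.00 / 7644.00 = 47.67 cm
y_c = 315708.00 / 7644.00 = 41.30 cm

x_c = 47.67 cm, y_c = 41.30 cm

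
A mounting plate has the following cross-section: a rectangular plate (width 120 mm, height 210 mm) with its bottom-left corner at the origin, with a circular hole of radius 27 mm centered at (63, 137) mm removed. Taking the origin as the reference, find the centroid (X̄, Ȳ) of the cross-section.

plate: A = 120 × 210 = 25200.00, centroid at (60.00, 105.00).
hole: A = −π·27² = -2290.22, centroid at (63.00, 137.00).
ΣA = 22909.78 mm²
ΣAX̄ = (25200.00)(60.00) + (-2290.22)(63.00) = 1367716.07 mm³
ΣAȲ = (25200.00)(105.00) + (-2290.22)(137.00) = 2332239.72 mm³
X̄ = 1367716.07 / 22909.78 = 59.70 mm
Ȳ = 2332239.72 / 22909.78 = 101.80 mm

X̄ = 59.70 mm, Ȳ = 101.80 mm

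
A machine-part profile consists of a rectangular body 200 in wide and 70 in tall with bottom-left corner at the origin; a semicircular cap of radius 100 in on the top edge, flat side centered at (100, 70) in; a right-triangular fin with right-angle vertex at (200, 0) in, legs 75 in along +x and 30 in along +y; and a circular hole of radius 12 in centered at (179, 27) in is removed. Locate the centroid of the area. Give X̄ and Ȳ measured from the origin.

rectangular body: A = 200 × 70 = 14000.00, centroid at (100.00, 35.00).
semicircular top: A = ½π·100² = 15707.96, centroid at (100.00, 112.44).
triangular fin: A = ½·75·30 = 1125.00, centroid at (225.00, 10.00).
hole: A = −π·12² = -452.39, centroid at (179.00, 27.00).
ΣA = 30380.57 in²
ΣAX̄ = (14000.00)(100.00) + (15707.96)(100.00) + (1125.00)(225.00) + (-452.39)(179.00) = 3142943.63 in³
ΣAȲ = (14000.00)(35.00) + (15707.96)(112.44) + (1125.00)(10.00) + (-452.39)(27.00) = 2255259.58 in³
X̄ = 3142943.63 / 30380.57 = 103.45 in
Ȳ = 2255259.58 / 30380.57 = 74.23 in

X̄ = 103.45 in, Ȳ = 74.23 in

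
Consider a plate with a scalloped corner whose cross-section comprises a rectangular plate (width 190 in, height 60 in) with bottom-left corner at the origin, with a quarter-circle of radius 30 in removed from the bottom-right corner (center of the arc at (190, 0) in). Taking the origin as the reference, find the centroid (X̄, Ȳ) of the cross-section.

X̄ = 89.56 in, Ȳ = 31.14 in

plate: A = 190 × 60 = 11400.00, centroid at (95.00, 30.00).
removed quarter-circle: A = −¼π·30² = -706.86, centroid at (177.27, 12.73).
ΣA = 10693.14 in², ΣAX̄ = 957696.91 in³, ΣAȲ = 333000.00 in³.
X̄ = 957696.91/10693.14 = 89.56 in; Ȳ = 333000.00/10693.14 = 31.14 in.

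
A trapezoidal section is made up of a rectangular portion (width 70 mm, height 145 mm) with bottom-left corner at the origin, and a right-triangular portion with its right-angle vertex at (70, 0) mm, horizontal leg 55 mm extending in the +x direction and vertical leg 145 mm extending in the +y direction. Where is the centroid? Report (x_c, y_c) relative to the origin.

rectangular portion: A = 70 × 145 = 10150.00, centroid at (35.00, 72.50).
triangular portion: A = ½·55·145 = 3987.50, centroid at (88.33, 48.33).
ΣA = 14137.50 mm², ΣAx_c = 707479.17 mm³, ΣAy_c = 928604.17 mm³.
x_c = 707479.17/14137.50 = 50.04 mm; y_c = 928604.17/14137.50 = 65.68 mm.

x_c = 50.04 mm, y_c = 65.68 mm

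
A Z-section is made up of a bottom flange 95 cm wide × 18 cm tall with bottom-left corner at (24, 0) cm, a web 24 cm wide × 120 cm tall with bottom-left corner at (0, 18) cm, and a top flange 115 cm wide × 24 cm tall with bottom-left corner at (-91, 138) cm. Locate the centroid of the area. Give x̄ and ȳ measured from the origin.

x̄ = 8.76 cm, ȳ = 88.98 cm

bottom flange: A = 95 × 18 = 1710.00, centroid at (71.50, 9.00).
web: A = 24 × 120 = 2880.00, centroid at (12.00, 78.00).
top flange: A = 115 × 24 = 2760.00, centroid at (-33.50, 150.00).
ΣA = 7350.00 cm², ΣAx̄ = 64365.00 cm³, ΣAȳ = 654030.00 cm³.
x̄ = 64365.00/7350.00 = 8.76 cm; ȳ = 654030.00/7350.00 = 88.98 cm.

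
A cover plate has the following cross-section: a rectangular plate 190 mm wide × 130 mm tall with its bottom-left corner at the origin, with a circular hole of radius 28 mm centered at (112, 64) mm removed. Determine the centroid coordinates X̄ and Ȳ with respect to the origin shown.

X̄ = 93.12 mm, Ȳ = 65.11 mm

plate: A = 190 × 130 = 24700.00, centroid at (95.00, 65.00).
hole: A = −π·28² = -2463.01, centroid at (112.00, 64.00).
ΣA = 22236.99 mm²
ΣAX̄ = (24700.00)(95.00) + (-2463.01)(112.00) = 2070643.03 mm³
ΣAȲ = (24700.00)(65.00) + (-2463.01)(64.00) = 1447867.45 mm³
X̄ = 2070643.03 / 22236.99 = 93.12 mm
Ȳ = 1447867.45 / 22236.99 = 65.11 mm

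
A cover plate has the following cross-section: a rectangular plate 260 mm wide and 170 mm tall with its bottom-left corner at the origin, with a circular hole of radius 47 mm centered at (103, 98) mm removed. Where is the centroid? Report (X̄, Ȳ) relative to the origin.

Part | A | x̄ᵢ | ȳᵢ | A·x̄ᵢ | A·ȳᵢ
plate | 44200.00 | 130.00 | 85.00 | 5746000.00 | 3757000.00
hole | -6939.78 | 103.00 | 98.00 | -714797.15 | -680098.26
Σ | 37260.22 |  |  | 5031202.85 | 3076901.74
X̄ = 5031202.85 / 37260.22 = 135.03 mm
Ȳ = 3076901.74 / 37260.22 = 82.58 mm

X̄ = 135.03 mm, Ȳ = 82.58 mm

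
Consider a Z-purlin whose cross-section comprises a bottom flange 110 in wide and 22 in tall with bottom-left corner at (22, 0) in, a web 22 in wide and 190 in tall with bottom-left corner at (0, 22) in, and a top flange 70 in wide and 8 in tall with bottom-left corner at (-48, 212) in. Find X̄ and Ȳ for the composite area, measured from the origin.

bottom flange: A = 110 × 22 = 2420.00, centroid at (77.00, 11.00).
web: A = 22 × 190 = 4180.00, centroid at (11.00, 117.00).
top flange: A = 70 × 8 = 560.00, centroid at (-13.00, 216.00).
ΣA = 7160.00 in²
ΣAX̄ = (2420.00)(77.00) + (4180.00)(11.00) + (560.00)(-13.00) = 225040.00 in³
ΣAȲ = (2420.00)(11.00) + (4180.00)(117.00) + (560.00)(216.00) = 636640.00 in³
X̄ = 225040.00 / 7160.00 = 31.43 in
Ȳ = 636640.00 / 7160.00 = 88.92 in

X̄ = 31.43 in, Ȳ = 88.92 in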